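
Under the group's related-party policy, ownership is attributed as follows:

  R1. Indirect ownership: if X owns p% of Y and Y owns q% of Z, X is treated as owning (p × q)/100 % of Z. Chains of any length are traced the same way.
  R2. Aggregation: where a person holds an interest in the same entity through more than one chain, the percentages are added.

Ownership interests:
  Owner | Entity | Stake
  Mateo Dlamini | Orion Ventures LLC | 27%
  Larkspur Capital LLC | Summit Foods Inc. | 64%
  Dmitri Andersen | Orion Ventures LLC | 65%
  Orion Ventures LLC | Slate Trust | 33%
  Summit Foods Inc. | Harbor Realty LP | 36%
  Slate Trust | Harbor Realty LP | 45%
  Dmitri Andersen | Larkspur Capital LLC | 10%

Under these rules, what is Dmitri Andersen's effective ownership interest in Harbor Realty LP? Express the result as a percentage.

Chain via Larkspur Capital LLC → Summit Foods Inc. (R1): 10% × 64% × 36% = 2.304% of Harbor Realty LP.
Chain via Orion Ventures LLC → Slate Trust (R1): 65% × 33% × 45% = 9.6525% of Harbor Realty LP.
Aggregating (R2): 2.304% + 9.6525% = 11.9565%.

11.9565%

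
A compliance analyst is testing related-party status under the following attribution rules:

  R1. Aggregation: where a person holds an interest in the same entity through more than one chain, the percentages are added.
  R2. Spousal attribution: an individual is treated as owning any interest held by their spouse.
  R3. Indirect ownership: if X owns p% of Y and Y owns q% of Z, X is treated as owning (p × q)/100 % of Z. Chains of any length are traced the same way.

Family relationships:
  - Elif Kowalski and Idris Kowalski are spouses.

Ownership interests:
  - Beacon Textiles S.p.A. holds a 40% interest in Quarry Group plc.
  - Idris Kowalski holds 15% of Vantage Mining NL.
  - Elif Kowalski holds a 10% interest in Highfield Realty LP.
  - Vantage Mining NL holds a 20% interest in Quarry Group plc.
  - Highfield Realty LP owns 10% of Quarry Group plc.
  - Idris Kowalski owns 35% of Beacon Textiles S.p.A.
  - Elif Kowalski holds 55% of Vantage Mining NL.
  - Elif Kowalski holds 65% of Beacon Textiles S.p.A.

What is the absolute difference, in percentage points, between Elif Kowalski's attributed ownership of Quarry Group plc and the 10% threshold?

45

By spousal attribution (R2), Elif Kowalski is treated as also owning Idris Kowalski's interest in Beacon Textiles S.p.A, giving 65% + 35% = 100%.
By spousal attribution (R2), Elif Kowalski is treated as also owning Idris Kowalski's interest in Vantage Mining NL, giving 55% + 15% = 70%.
Chain via Highfield Realty LP (R3): 10% × 10% = 1% of Quarry Group plc.
Chain via Beacon Textiles S.p.A. (R3): 100% × 40% = 40% of Quarry Group plc.
Chain via Vantage Mining NL (R3): 70% × 20% = 14% of Quarry Group plc.
Aggregating (R1): 1% + 40% + 14% = 55%.
55% exceeds the 10% threshold by 45 percentage points.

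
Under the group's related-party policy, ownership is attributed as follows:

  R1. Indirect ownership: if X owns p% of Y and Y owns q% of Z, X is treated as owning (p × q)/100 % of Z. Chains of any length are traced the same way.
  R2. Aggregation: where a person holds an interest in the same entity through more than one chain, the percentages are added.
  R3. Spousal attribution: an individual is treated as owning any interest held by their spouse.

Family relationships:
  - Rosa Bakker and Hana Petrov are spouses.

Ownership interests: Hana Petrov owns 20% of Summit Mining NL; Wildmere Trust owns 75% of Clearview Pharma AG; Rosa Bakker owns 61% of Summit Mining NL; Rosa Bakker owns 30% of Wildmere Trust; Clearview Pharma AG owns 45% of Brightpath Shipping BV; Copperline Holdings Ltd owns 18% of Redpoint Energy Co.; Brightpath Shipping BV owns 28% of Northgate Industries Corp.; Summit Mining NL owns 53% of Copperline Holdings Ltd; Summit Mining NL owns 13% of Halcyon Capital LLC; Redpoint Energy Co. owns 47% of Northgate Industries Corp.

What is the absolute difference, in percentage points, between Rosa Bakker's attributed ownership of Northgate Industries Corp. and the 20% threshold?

By spousal attribution (R3), Rosa Bakker is treated as also owning Hana Petrov's interest in Summit Mining NL, giving 61% + 20% = 81%.
Chain via Wildmere Trust → Clearview Pharma AG → Brightpath Shipping BV (R1): 30% × 75% × 45% × 28% = 2.835% of Northgate Industries Corp.
Chain via Summit Mining NL → Copperline Holdings Ltd → Redpoint Energy Co. (R1): 81% × 53% × 18% × 47% = 3.631878% of Northgate Industries Corp.
Aggregating (R2): 2.835% + 3.631878% = 6.466878%.
6.466878% falls short of the 20% threshold by 13.533122 percentage points.

13.533122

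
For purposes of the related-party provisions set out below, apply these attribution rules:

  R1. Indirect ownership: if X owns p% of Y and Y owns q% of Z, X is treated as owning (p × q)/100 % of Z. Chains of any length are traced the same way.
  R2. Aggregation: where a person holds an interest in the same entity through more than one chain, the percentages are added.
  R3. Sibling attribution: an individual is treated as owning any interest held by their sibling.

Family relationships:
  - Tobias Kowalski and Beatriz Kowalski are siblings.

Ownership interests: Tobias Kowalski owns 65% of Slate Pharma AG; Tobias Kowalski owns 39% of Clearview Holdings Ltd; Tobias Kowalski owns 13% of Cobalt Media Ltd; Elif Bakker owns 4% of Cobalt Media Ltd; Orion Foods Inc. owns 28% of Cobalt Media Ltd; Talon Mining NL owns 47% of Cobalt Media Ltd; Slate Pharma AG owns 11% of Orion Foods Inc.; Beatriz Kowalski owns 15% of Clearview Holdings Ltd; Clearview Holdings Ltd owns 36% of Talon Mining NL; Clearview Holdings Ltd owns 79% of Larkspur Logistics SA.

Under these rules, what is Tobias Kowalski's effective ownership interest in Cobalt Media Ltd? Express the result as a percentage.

24.1388%

By sibling attribution (R3), Tobias Kowalski is treated as also owning Beatriz Kowalski's interest in Clearview Holdings Ltd, giving 39% + 15% = 54%.
Chain via Slate Pharma AG → Orion Foods Inc. (R1): 65% × 11% × 28% = 2.002% of Cobalt Media Ltd.
Chain via Clearview Holdings Ltd → Talon Mining NL (R1): 54% × 36% × 47% = 9.1368% of Cobalt Media Ltd.
Direct interest in Cobalt Media Ltd: 13%.
Aggregating (R2): 2.002% + 9.1368% + 13% = 24.1388%.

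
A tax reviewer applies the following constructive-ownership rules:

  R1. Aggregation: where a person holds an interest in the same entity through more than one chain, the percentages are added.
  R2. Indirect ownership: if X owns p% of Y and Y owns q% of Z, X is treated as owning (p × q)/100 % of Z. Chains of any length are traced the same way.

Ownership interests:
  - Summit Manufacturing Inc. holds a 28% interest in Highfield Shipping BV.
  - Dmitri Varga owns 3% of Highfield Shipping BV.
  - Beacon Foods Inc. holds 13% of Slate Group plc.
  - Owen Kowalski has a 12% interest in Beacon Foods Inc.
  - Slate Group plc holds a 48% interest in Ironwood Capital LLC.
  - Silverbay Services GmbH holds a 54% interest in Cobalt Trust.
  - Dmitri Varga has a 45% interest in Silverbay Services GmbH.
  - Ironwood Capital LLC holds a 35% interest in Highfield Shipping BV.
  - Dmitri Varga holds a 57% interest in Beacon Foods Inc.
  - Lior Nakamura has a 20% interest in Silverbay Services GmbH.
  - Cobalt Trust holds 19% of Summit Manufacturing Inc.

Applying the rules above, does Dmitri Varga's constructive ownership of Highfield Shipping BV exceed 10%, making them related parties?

Chain via Beacon Foods Inc. → Slate Group plc → Ironwood Capital LLC (R2): 57% × 13% × 48% × 35% = 1.24488% of Highfield Shipping BV.
Chain via Silverbay Services GmbH → Cobalt Trust → Summit Manufacturing Inc. (R2): 45% × 54% × 19% × 28% = 1.29276% of Highfield Shipping BV.
Direct interest in Highfield Shipping BV: 3%.
Aggregating (R1): 1.24488% + 1.29276% + 3% = 5.53764%.
5.53764% does not exceed the 10% threshold, so Dmitri is not a related party to Highfield Shipping BV.

No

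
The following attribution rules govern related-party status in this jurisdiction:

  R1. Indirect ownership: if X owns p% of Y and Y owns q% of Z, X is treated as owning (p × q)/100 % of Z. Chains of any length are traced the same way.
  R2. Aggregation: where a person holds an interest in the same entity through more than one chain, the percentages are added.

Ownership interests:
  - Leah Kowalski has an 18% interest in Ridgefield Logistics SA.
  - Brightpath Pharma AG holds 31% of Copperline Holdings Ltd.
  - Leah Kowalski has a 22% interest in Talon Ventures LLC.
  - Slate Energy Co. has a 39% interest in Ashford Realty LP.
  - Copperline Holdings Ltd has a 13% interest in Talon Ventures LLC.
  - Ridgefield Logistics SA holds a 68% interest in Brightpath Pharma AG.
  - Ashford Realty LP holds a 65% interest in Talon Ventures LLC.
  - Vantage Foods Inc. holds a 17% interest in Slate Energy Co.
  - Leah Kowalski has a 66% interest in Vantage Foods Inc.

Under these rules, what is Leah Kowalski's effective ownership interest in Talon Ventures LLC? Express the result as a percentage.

Chain via Ridgefield Logistics SA → Brightpath Pharma AG → Copperline Holdings Ltd (R1): 18% × 68% × 31% × 13% = 0.493272% of Talon Ventures LLC.
Chain via Vantage Foods Inc. → Slate Energy Co. → Ashford Realty LP (R1): 66% × 17% × 39% × 65% = 2.84427% of Talon Ventures LLC.
Direct interest in Talon Ventures LLC: 22%.
Aggregating (R2): 0.493272% + 2.84427% + 22% = 25.337542%.

25.337542%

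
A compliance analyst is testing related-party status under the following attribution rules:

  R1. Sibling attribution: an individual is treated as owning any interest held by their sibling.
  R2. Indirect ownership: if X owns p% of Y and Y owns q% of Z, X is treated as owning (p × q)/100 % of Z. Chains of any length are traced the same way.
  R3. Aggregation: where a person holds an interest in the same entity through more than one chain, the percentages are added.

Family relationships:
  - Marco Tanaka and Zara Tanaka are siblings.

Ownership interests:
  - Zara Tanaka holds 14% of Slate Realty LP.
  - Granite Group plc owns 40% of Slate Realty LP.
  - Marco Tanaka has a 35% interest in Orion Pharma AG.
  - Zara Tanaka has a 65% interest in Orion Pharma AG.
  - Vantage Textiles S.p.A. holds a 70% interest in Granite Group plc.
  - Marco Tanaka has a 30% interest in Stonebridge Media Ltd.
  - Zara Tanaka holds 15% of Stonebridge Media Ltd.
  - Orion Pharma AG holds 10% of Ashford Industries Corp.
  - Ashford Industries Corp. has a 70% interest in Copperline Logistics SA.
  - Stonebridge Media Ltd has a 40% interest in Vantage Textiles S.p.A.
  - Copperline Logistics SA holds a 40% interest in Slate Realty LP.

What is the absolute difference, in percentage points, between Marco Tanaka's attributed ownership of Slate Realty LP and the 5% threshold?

By sibling attribution (R1), Marco Tanaka is treated as also owning Zara Tanaka's interest in Stonebridge Media Ltd, giving 30% + 15% = 45%.
By sibling attribution (R1), Marco Tanaka is treated as also owning Zara Tanaka's interest in Orion Pharma AG, giving 35% + 65% = 100%.
By sibling attribution (R1), Marco Tanaka is treated as owning Zara Tanaka's 14% interest in Slate Realty LP.
Chain via Stonebridge Media Ltd → Vantage Textiles S.p.A. → Granite Group plc (R2): 45% × 40% × 70% × 40% = 5.04% of Slate Realty LP.
Chain via Orion Pharma AG → Ashford Industries Corp. → Copperline Logistics SA (R2): 100% × 10% × 70% × 40% = 2.8% of Slate Realty LP.
Direct interest in Slate Realty LP: 14%.
Aggregating (R3): 5.04% + 2.8% + 14% = 21.84%.
21.84% exceeds the 5% threshold by 16.84 percentage points.

16.84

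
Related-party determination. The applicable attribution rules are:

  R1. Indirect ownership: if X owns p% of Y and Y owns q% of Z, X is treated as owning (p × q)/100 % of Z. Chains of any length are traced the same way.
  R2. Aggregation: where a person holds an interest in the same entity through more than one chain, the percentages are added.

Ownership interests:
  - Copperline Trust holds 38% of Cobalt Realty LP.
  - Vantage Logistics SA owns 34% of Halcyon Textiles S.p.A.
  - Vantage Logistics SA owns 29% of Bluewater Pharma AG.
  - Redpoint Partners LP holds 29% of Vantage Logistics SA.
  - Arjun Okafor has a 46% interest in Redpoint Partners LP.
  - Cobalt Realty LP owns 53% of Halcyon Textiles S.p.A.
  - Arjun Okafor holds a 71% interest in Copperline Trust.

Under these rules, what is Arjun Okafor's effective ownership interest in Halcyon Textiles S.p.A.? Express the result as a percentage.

Chain via Copperline Trust → Cobalt Realty LP (R1): 71% × 38% × 53% = 14.2994% of Halcyon Textiles S.p.A.
Chain via Redpoint Partners LP → Vantage Logistics SA (R1): 46% × 29% × 34% = 4.5356% of Halcyon Textiles S.p.A.
Aggregating (R2): 14.2994% + 4.5356% = 18.835%.

18.835%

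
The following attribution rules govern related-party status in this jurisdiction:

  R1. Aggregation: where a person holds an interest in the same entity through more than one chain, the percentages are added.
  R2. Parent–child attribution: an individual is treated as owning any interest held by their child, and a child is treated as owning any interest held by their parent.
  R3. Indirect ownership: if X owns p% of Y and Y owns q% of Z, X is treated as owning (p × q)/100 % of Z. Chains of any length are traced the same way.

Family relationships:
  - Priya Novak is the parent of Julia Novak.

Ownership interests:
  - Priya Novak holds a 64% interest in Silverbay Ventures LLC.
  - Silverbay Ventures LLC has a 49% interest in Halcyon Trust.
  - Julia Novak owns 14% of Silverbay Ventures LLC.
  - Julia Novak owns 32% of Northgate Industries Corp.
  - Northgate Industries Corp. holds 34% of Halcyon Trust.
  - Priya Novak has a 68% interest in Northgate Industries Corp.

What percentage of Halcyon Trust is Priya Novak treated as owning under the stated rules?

72.22%

By parent–child attribution (R2), Priya Novak is treated as also owning Julia Novak's interest in Northgate Industries Corp, giving 68% + 32% = 100%.
By parent–child attribution (R2), Priya Novak is treated as also owning Julia Novak's interest in Silverbay Ventures LLC, giving 64% + 14% = 78%.
Chain via Northgate Industries Corp. (R3): 100% × 34% = 34% of Halcyon Trust.
Chain via Silverbay Ventures LLC (R3): 78% × 49% = 38.22% of Halcyon Trust.
Aggregating (R1): 34% + 38.22% = 72.22%.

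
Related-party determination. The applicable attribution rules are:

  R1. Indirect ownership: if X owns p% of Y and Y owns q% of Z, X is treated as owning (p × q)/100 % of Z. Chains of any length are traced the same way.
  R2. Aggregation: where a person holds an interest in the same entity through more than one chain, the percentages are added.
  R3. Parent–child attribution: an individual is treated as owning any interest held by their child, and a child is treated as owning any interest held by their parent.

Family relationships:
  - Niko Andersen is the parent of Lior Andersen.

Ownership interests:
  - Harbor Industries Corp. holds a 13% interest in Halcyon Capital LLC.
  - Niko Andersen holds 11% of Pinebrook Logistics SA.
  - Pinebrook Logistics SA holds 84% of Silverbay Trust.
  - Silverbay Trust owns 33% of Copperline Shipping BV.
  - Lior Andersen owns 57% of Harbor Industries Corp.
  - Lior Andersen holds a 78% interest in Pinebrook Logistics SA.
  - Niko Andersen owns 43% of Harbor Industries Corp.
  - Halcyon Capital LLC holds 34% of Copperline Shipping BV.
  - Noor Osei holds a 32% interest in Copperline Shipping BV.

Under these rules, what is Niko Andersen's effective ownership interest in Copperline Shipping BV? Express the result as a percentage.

By parent–child attribution (R3), Niko Andersen is treated as also owning Lior Andersen's interest in Pinebrook Logistics SA, giving 11% + 78% = 89%.
By parent–child attribution (R3), Niko Andersen is treated as also owning Lior Andersen's interest in Harbor Industries Corp, giving 43% + 57% = 100%.
Chain via Pinebrook Logistics SA → Silverbay Trust (R1): 89% × 84% × 33% = 24.6708% of Copperline Shipping BV.
Chain via Harbor Industries Corp. → Halcyon Capital LLC (R1): 100% × 13% × 34% = 4.42% of Copperline Shipping BV.
Aggregating (R2): 24.6708% + 4.42% = 29.0908%.

29.0908%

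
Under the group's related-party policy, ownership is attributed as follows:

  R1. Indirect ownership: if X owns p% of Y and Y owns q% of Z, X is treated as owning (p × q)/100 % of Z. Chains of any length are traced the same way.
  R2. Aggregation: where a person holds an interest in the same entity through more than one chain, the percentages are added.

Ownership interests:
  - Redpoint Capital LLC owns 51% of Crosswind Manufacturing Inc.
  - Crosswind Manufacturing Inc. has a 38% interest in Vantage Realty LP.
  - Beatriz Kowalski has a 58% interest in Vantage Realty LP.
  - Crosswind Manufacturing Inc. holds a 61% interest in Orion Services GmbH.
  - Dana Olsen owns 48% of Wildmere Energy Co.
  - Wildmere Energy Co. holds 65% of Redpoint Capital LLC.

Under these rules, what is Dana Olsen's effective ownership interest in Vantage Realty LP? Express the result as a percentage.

Chain via Wildmere Energy Co. → Redpoint Capital LLC → Crosswind Manufacturing Inc. (R1): 48% × 65% × 51% × 38% = 6.04656% of Vantage Realty LP.

6.04656%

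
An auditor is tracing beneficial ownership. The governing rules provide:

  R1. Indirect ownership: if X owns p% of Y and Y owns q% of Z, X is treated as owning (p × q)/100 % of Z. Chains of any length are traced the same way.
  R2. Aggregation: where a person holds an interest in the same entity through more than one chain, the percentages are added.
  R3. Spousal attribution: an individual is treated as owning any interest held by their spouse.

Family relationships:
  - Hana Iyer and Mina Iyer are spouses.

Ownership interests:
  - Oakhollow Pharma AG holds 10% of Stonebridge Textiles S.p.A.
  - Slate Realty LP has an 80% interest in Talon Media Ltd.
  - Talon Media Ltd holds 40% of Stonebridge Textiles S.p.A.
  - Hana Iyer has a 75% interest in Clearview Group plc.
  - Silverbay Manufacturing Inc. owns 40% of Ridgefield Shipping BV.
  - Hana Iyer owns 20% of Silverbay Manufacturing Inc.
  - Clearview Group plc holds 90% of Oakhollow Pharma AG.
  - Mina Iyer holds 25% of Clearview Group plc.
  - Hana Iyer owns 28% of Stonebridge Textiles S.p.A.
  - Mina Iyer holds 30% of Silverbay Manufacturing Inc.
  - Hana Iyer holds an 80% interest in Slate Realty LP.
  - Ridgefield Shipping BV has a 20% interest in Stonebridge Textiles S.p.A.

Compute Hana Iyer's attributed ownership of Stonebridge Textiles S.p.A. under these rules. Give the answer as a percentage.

66.6%

By spousal attribution (R3), Hana Iyer is treated as also owning Mina Iyer's interest in Clearview Group plc, giving 75% + 25% = 100%.
By spousal attribution (R3), Hana Iyer is treated as also owning Mina Iyer's interest in Silverbay Manufacturing Inc, giving 20% + 30% = 50%.
Chain via Clearview Group plc → Oakhollow Pharma AG (R1): 100% × 90% × 10% = 9% of Stonebridge Textiles S.p.A.
Chain via Silverbay Manufacturing Inc. → Ridgefield Shipping BV (R1): 50% × 40% × 20% = 4% of Stonebridge Textiles S.p.A.
Chain via Slate Realty LP → Talon Media Ltd (R1): 80% × 80% × 40% = 25.6% of Stonebridge Textiles S.p.A.
Direct interest in Stonebridge Textiles S.p.A: 28%.
Aggregating (R2): 9% + 4% + 25.6% + 28% = 66.6%.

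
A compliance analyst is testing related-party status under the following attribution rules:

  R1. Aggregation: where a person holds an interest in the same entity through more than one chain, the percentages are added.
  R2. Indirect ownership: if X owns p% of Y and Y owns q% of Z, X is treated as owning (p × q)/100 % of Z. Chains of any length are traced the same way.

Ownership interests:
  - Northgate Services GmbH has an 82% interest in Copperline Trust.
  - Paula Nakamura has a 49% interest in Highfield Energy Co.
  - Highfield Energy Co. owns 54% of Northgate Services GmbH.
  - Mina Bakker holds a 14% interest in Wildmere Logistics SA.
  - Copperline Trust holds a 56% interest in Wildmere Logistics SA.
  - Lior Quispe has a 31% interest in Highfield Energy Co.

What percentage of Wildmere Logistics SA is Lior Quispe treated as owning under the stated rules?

Chain via Highfield Energy Co. → Northgate Services GmbH → Copperline Trust (R2): 31% × 54% × 82% × 56% = 7.687008% of Wildmere Logistics SA.

7.687008%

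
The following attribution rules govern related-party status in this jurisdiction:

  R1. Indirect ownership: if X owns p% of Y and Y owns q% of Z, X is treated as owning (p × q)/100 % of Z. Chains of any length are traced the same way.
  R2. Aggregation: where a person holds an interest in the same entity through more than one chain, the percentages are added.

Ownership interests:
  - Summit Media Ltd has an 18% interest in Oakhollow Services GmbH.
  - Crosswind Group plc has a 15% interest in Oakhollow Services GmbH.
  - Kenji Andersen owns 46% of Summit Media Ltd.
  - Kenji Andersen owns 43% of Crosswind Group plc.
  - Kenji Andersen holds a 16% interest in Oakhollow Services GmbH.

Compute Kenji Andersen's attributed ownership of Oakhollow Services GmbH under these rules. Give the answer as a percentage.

Chain via Summit Media Ltd (R1): 46% × 18% = 8.28% of Oakhollow Services GmbH.
Chain via Crosswind Group plc (R1): 43% × 15% = 6.45% of Oakhollow Services GmbH.
Direct interest in Oakhollow Services GmbH: 16%.
Aggregating (R2): 8.28% + 6.45% + 16% = 30.73%.

30.73%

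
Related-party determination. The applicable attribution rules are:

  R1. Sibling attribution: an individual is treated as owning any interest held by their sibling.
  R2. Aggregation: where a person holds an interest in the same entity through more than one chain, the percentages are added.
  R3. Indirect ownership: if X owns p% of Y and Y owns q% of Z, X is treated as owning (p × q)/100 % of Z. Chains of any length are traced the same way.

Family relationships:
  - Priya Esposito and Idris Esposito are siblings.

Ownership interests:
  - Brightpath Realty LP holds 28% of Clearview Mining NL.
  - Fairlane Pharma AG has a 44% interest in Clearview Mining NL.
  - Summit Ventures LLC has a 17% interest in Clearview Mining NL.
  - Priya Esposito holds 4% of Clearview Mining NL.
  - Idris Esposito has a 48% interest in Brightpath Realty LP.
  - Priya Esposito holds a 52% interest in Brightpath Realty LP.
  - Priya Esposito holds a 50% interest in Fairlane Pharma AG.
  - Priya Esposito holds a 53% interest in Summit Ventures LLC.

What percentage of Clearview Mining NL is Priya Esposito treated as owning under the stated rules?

63.01%

By sibling attribution (R1), Priya Esposito is treated as also owning Idris Esposito's interest in Brightpath Realty LP, giving 52% + 48% = 100%.
Chain via Fairlane Pharma AG (R3): 50% × 44% = 22% of Clearview Mining NL.
Chain via Brightpath Realty LP (R3): 100% × 28% = 28% of Clearview Mining NL.
Chain via Summit Ventures LLC (R3): 53% × 17% = 9.01% of Clearview Mining NL.
Direct interest in Clearview Mining NL: 4%.
Aggregating (R2): 22% + 28% + 9.01% + 4% = 63.01%.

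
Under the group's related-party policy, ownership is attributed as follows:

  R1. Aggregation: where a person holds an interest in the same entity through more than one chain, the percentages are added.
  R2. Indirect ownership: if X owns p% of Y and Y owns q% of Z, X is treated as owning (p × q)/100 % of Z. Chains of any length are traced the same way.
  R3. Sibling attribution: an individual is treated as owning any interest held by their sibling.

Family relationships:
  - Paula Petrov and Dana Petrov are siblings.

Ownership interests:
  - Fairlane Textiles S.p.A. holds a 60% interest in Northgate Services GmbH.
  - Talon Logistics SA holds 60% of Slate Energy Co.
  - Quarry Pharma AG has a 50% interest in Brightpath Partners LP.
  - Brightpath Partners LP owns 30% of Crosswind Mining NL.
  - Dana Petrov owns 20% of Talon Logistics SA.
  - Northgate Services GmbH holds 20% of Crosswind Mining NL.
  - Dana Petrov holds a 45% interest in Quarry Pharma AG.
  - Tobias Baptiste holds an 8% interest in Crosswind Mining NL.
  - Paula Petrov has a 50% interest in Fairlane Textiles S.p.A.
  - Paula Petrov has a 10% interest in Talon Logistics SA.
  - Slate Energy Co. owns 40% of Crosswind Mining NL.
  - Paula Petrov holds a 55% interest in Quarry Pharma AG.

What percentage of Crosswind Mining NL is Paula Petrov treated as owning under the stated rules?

By sibling attribution (R3), Paula Petrov is treated as also owning Dana Petrov's interest in Talon Logistics SA, giving 10% + 20% = 30%.
By sibling attribution (R3), Paula Petrov is treated as also owning Dana Petrov's interest in Quarry Pharma AG, giving 55% + 45% = 100%.
Chain via Talon Logistics SA → Slate Energy Co. (R2): 30% × 60% × 40% = 7.2% of Crosswind Mining NL.
Chain via Quarry Pharma AG → Brightpath Partners LP (R2): 100% × 50% × 30% = 15% of Crosswind Mining NL.
Chain via Fairlane Textiles S.p.A. → Northgate Services GmbH (R2): 50% × 60% × 20% = 6% of Crosswind Mining NL.
Aggregating (R1): 7.2% + 15% + 6% = 28.2%.

28.2%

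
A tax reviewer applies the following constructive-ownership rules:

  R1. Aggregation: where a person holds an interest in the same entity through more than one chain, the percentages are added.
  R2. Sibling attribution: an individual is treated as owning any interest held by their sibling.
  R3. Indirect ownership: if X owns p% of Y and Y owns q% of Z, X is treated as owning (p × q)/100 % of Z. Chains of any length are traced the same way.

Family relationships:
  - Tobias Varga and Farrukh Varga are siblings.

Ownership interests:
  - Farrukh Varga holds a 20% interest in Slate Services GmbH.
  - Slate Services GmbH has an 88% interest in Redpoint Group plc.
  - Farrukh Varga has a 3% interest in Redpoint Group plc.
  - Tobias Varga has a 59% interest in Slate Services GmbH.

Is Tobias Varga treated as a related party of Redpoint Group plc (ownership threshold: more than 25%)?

Yes

By sibling attribution (R2), Tobias Varga is treated as also owning Farrukh Varga's interest in Slate Services GmbH, giving 59% + 20% = 79%.
By sibling attribution (R2), Tobias Varga is treated as owning Farrukh Varga's 3% interest in Redpoint Group plc.
Chain via Slate Services GmbH (R3): 79% × 88% = 69.52% of Redpoint Group plc.
Direct interest in Redpoint Group plc: 3%.
Aggregating (R1): 69.52% + 3% = 72.52%.
72.52% exceeds the 25% threshold, so Tobias is a related party to Redpoint Group plc.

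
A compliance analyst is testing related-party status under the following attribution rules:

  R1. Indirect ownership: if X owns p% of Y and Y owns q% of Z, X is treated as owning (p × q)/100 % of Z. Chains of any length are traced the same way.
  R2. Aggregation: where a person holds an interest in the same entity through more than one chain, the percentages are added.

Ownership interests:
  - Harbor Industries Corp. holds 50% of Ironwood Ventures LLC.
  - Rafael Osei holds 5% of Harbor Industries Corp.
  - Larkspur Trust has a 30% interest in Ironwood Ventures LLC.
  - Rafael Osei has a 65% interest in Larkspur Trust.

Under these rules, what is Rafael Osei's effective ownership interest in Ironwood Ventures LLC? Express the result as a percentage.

22%

Chain via Harbor Industries Corp. (R1): 5% × 50% = 2.5% of Ironwood Ventures LLC.
Chain via Larkspur Trust (R1): 65% × 30% = 19.5% of Ironwood Ventures LLC.
Aggregating (R2): 2.5% + 19.5% = 22%.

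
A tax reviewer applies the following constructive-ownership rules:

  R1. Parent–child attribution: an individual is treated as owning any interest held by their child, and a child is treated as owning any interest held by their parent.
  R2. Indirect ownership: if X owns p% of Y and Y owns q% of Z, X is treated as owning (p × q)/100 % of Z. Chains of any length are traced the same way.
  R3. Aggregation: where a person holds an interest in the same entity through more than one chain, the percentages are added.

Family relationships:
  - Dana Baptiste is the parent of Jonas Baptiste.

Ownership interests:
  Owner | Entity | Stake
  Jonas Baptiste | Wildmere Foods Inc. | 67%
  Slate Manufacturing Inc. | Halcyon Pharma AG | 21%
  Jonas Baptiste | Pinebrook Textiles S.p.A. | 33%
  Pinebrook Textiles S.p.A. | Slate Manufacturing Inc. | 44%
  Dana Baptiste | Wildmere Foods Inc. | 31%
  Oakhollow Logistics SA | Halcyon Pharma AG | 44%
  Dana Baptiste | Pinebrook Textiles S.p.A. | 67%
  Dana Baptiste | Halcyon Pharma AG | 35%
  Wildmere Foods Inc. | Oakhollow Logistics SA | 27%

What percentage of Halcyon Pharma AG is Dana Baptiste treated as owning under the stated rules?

By parent–child attribution (R1), Dana Baptiste is treated as also owning Jonas Baptiste's interest in Pinebrook Textiles S.p.A, giving 67% + 33% = 100%.
By parent–child attribution (R1), Dana Baptiste is treated as also owning Jonas Baptiste's interest in Wildmere Foods Inc, giving 31% + 67% = 98%.
Chain via Pinebrook Textiles S.p.A. → Slate Manufacturing Inc. (R2): 100% × 44% × 21% = 9.24% of Halcyon Pharma AG.
Chain via Wildmere Foods Inc. → Oakhollow Logistics SA (R2): 98% × 27% × 44% = 11.6424% of Halcyon Pharma AG.
Direct interest in Halcyon Pharma AG: 35%.
Aggregating (R3): 9.24% + 11.6424% + 35% = 55.8824%.

55.8824%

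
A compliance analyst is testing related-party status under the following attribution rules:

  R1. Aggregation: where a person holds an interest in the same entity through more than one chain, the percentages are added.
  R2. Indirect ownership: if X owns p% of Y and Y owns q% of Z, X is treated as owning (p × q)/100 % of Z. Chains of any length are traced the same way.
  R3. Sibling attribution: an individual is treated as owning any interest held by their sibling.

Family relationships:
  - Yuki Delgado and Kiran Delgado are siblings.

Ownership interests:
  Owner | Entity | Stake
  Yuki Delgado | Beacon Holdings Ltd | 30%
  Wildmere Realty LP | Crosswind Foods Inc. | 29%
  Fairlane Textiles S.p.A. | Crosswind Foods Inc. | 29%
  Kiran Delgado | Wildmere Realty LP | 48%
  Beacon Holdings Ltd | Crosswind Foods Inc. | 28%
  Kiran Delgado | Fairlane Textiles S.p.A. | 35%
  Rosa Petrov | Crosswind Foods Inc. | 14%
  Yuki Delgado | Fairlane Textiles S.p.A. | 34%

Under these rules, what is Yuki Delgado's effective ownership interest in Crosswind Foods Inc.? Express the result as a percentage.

42.33%

By sibling attribution (R3), Yuki Delgado is treated as also owning Kiran Delgado's interest in Fairlane Textiles S.p.A, giving 34% + 35% = 69%.
By sibling attribution (R3), Yuki Delgado is treated as owning Kiran Delgado's 48% interest in Wildmere Realty LP.
Chain via Beacon Holdings Ltd (R2): 30% × 28% = 8.4% of Crosswind Foods Inc.
Chain via Fairlane Textiles S.p.A. (R2): 69% × 29% = 20.01% of Crosswind Foods Inc.
Chain via Wildmere Realty LP (R2): 48% × 29% = 13.92% of Crosswind Foods Inc.
Aggregating (R1): 8.4% + 20.01% + 13.92% = 42.33%.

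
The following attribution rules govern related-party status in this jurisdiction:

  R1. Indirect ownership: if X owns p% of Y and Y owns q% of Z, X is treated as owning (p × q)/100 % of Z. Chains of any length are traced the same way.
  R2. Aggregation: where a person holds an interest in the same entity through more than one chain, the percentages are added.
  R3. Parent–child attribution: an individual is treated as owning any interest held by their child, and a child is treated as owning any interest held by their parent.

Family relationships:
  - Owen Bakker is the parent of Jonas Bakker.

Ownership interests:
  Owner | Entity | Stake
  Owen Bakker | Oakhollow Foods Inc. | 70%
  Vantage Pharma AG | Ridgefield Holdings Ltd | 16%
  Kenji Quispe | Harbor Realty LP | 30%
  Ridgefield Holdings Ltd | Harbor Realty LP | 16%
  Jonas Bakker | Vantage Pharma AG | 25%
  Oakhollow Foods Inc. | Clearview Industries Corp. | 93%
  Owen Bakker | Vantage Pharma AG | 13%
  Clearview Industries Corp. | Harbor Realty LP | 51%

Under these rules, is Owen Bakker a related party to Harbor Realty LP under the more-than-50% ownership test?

No

By parent–child attribution (R3), Owen Bakker is treated as also owning Jonas Bakker's interest in Vantage Pharma AG, giving 13% + 25% = 38%.
Chain via Vantage Pharma AG → Ridgefield Holdings Ltd (R1): 38% × 16% × 16% = 0.9728% of Harbor Realty LP.
Chain via Oakhollow Foods Inc. → Clearview Industries Corp. (R1): 70% × 93% × 51% = 33.201% of Harbor Realty LP.
Aggregating (R2): 0.9728% + 33.201% = 34.1738%.
34.1738% does not exceed the 50% threshold, so Owen is not a related party to Harbor Realty LP.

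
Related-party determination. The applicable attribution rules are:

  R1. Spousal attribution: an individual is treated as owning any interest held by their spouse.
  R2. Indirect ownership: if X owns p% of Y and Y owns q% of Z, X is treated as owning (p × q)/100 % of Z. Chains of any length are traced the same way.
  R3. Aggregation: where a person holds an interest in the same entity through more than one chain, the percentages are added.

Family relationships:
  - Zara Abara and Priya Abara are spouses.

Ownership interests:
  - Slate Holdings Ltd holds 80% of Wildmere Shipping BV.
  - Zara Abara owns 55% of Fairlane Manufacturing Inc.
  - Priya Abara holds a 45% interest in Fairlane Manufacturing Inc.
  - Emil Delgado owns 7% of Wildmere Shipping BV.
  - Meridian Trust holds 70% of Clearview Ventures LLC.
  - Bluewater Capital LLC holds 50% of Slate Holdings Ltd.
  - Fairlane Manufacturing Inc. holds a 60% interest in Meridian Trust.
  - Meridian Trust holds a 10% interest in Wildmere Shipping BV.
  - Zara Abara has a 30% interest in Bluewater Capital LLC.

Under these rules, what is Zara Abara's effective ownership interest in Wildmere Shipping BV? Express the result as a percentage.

By spousal attribution (R1), Zara Abara is treated as also owning Priya Abara's interest in Fairlane Manufacturing Inc, giving 55% + 45% = 100%.
Chain via Fairlane Manufacturing Inc. → Meridian Trust (R2): 100% × 60% × 10% = 6% of Wildmere Shipping BV.
Chain via Bluewater Capital LLC → Slate Holdings Ltd (R2): 30% × 50% × 80% = 12% of Wildmere Shipping BV.
Aggregating (R3): 6% + 12% = 18%.

18%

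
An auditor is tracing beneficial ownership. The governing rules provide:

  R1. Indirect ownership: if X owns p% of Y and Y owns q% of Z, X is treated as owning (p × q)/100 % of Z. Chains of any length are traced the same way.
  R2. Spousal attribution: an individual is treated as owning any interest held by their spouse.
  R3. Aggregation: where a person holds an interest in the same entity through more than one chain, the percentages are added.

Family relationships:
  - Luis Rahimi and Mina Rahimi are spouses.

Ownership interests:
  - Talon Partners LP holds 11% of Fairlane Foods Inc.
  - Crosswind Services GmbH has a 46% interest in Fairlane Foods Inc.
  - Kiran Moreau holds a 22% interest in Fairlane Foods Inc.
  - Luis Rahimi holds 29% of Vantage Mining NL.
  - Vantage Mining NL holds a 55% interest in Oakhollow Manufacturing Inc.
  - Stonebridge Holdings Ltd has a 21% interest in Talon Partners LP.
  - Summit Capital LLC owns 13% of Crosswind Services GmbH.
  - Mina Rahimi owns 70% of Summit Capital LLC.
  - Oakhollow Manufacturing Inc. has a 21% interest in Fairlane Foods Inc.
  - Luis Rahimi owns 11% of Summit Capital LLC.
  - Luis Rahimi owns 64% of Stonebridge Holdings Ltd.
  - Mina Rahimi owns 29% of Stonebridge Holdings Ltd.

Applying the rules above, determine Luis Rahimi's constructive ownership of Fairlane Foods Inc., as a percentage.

10.3416%

By spousal attribution (R2), Luis Rahimi is treated as also owning Mina Rahimi's interest in Stonebridge Holdings Ltd, giving 64% + 29% = 93%.
By spousal attribution (R2), Luis Rahimi is treated as also owning Mina Rahimi's interest in Summit Capital LLC, giving 11% + 70% = 81%.
Chain via Stonebridge Holdings Ltd → Talon Partners LP (R1): 93% × 21% × 11% = 2.1483% of Fairlane Foods Inc.
Chain via Vantage Mining NL → Oakhollow Manufacturing Inc. (R1): 29% × 55% × 21% = 3.3495% of Fairlane Foods Inc.
Chain via Summit Capital LLC → Crosswind Services GmbH (R1): 81% × 13% × 46% = 4.8438% of Fairlane Foods Inc.
Aggregating (R3): 2.1483% + 3.3495% + 4.8438% = 10.3416%.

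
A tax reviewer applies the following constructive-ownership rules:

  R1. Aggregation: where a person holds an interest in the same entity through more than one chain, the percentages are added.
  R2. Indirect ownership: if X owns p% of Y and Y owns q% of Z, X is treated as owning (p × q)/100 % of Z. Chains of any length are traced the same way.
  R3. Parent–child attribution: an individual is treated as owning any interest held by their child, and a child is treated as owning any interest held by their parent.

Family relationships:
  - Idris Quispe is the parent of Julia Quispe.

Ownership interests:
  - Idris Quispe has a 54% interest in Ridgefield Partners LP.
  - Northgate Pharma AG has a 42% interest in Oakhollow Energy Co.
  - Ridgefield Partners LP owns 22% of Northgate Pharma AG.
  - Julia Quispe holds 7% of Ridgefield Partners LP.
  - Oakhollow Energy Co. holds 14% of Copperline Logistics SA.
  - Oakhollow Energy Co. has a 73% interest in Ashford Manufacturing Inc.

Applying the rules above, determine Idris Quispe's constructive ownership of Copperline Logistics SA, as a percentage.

By parent–child attribution (R3), Idris Quispe is treated as also owning Julia Quispe's interest in Ridgefield Partners LP, giving 54% + 7% = 61%.
Chain via Ridgefield Partners LP → Northgate Pharma AG → Oakhollow Energy Co. (R2): 61% × 22% × 42% × 14% = 0.789096% of Copperline Logistics SA.

0.789096%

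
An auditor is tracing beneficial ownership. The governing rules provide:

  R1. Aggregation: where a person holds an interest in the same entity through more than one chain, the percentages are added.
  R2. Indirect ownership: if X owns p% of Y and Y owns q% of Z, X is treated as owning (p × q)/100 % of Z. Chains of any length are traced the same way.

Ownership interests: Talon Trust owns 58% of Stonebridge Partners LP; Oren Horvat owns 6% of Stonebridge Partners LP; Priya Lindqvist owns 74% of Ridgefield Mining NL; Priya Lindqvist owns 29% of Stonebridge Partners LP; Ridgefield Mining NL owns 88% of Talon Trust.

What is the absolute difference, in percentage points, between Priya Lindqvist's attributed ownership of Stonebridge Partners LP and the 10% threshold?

Chain via Ridgefield Mining NL → Talon Trust (R2): 74% × 88% × 58% = 37.7696% of Stonebridge Partners LP.
Direct interest in Stonebridge Partners LP: 29%.
Aggregating (R1): 37.7696% + 29% = 66.7696%.
66.7696% exceeds the 10% threshold by 56.7696 percentage points.

56.7696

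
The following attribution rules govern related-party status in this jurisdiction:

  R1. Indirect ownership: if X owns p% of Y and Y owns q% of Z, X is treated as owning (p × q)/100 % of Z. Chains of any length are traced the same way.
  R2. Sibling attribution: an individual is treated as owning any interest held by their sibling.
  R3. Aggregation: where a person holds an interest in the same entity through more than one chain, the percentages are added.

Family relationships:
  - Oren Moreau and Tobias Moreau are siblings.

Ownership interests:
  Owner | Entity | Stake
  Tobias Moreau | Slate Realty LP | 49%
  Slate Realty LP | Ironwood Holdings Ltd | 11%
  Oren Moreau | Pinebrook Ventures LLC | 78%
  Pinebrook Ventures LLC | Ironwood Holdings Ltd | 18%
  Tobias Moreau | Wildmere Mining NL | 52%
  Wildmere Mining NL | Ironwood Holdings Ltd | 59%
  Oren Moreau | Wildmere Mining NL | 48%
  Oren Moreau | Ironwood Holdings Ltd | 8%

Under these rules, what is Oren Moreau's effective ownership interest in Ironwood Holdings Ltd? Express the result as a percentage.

By sibling attribution (R2), Oren Moreau is treated as also owning Tobias Moreau's interest in Wildmere Mining NL, giving 48% + 52% = 100%.
By sibling attribution (R2), Oren Moreau is treated as owning Tobias Moreau's 49% interest in Slate Realty LP.
Chain via Wildmere Mining NL (R1): 100% × 59% = 59% of Ironwood Holdings Ltd.
Chain via Pinebrook Ventures LLC (R1): 78% × 18% = 14.04% of Ironwood Holdings Ltd.
Direct interest in Ironwood Holdings Ltd: 8%.
Chain via Slate Realty LP (R1): 49% × 11% = 5.39% of Ironwood Holdings Ltd.
Aggregating (R3): 59% + 14.04% + 8% + 5.39% = 86.43%.

86.43%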